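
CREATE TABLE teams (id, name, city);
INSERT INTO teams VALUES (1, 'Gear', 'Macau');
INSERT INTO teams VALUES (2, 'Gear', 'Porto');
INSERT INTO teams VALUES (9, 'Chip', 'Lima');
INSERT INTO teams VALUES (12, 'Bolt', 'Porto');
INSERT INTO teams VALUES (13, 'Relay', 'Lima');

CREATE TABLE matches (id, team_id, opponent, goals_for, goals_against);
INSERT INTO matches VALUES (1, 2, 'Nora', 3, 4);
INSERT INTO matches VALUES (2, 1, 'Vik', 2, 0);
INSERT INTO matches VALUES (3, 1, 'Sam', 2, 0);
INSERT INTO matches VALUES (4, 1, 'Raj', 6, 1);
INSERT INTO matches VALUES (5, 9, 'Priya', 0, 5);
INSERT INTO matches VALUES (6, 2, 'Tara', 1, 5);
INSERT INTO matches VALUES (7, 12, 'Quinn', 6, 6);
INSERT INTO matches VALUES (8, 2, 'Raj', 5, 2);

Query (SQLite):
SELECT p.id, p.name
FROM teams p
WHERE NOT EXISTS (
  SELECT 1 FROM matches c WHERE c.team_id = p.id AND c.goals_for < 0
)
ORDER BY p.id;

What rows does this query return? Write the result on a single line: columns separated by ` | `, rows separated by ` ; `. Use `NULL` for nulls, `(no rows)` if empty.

For each teams row, check whether any matches with matching team_id has goals_for < 0.
Keep rows where that is false.

1 | Gear ; 2 | Gear ; 9 | Chip ; 12 | Bolt ; 13 | Relay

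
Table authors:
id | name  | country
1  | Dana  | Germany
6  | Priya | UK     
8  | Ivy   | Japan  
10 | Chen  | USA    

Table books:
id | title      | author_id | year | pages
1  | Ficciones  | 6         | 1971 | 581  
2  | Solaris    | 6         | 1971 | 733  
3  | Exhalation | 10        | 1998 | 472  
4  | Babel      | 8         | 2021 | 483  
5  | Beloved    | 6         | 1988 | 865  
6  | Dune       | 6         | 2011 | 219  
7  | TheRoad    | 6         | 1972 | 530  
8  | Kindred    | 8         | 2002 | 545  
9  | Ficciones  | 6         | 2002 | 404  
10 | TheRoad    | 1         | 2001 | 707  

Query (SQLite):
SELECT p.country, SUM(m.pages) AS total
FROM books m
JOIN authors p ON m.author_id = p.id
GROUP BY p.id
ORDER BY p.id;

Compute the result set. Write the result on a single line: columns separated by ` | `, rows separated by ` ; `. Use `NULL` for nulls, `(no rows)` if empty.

Join each books row to its authors via author_id.
Group joined rows by authors.id; compute SUM(m.pages) per group.
  1: ids {10} → SUM(m.pages)=707
  6: ids {1, 2, 5, 6, 7, 9} → SUM(m.pages)=3332
  8: ids {4, 8} → SUM(m.pages)=1028
  10: ids {3} → SUM(m.pages)=472

Germany | 707 ; UK | 3332 ; Japan | 1028 ; USA | 472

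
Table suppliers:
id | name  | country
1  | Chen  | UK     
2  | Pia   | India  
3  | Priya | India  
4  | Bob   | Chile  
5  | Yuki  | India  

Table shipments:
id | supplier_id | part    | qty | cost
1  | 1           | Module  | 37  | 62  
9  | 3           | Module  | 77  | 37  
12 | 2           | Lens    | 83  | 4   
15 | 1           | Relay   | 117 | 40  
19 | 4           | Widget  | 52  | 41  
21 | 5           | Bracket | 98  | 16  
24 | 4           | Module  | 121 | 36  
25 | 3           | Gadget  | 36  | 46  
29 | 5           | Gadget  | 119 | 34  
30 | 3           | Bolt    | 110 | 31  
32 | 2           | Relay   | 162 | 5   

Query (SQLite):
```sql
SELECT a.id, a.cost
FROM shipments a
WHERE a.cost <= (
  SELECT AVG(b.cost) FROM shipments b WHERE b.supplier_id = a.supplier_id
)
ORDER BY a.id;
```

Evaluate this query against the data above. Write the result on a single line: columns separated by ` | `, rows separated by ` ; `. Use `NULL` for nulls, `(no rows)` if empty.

For each shipments row a, compute AVG(cost) over rows sharing a.supplier_id.
Keep row a if a.cost <= that per-group AVG.
  supplier_id=1: AVG(cost) = 51.0
  supplier_id=2: AVG(cost) = 4.5
  supplier_id=3: AVG(cost) = 38.0
  supplier_id=4: AVG(cost) = 38.5
  supplier_id=5: AVG(cost) = 25.0

9 | 37 ; 12 | 4 ; 15 | 40 ; 21 | 16 ; 24 | 36 ; 30 | 31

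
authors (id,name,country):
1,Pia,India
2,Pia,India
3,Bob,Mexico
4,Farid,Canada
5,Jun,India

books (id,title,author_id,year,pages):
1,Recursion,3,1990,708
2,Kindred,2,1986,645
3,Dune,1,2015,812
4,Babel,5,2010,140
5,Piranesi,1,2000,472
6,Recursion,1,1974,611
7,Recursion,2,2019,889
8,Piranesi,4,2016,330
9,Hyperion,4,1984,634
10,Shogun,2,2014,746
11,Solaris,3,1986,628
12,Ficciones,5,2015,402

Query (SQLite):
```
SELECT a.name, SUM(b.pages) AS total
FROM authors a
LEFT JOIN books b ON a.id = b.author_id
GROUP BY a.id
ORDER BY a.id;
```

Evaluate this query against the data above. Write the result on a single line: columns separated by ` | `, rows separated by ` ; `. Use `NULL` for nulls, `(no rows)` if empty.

Pia | 1895 ; Pia | 2280 ; Bob | 1336 ; Farid | 964 ; Jun | 542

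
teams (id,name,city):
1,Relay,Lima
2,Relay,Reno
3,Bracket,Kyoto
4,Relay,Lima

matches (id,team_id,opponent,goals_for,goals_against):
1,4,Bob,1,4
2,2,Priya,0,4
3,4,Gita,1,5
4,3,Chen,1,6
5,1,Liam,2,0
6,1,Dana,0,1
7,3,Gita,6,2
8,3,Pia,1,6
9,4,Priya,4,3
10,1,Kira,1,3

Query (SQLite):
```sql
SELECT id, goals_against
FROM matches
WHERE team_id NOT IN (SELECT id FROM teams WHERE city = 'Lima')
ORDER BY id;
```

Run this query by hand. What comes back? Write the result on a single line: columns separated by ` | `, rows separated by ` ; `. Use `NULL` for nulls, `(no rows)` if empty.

Inner query: teams.id where city = 'Lima'.
Outer: keep matches rows whose team_id is not in that set.
Inner query → {1, 4}

2 | 4 ; 4 | 6 ; 7 | 2 ; 8 | 6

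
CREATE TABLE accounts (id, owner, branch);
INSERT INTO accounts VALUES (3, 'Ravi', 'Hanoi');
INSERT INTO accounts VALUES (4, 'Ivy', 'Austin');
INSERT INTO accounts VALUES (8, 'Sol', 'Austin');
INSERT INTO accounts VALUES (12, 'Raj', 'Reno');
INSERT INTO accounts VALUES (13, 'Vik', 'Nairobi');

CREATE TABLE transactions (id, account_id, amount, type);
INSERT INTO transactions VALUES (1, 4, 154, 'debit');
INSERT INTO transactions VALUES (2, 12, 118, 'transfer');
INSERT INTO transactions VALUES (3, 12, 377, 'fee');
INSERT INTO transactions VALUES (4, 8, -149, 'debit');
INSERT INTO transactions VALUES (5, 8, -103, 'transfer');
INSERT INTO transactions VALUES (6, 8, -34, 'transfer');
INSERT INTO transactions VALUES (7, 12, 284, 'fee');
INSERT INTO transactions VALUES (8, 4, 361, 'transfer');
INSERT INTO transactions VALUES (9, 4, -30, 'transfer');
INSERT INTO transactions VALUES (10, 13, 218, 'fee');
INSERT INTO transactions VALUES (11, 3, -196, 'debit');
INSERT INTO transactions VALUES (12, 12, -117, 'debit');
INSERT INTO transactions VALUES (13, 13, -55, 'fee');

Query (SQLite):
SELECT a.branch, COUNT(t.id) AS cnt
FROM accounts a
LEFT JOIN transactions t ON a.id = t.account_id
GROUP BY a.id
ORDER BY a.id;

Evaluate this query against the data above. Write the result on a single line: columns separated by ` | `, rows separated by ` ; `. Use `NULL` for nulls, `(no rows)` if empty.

LEFT JOIN keeps every accounts row; unmatched ones get NULL for transactions columns.
Group by accounts.id and compute COUNT(t.id). COUNT(col) of an all-NULL group is 0.
  3: ids {11} → COUNT(t.id)=1
  4: ids {1, 8, 9} → COUNT(t.id)=3
  8: ids {4, 5, 6} → COUNT(t.id)=3
  12: ids {2, 3, 7, 12} → COUNT(t.id)=4
  13: ids {10, 13} → COUNT(t.id)=2

Hanoi | 1 ; Austin | 3 ; Austin | 3 ; Reno | 4 ; Nairobi | 2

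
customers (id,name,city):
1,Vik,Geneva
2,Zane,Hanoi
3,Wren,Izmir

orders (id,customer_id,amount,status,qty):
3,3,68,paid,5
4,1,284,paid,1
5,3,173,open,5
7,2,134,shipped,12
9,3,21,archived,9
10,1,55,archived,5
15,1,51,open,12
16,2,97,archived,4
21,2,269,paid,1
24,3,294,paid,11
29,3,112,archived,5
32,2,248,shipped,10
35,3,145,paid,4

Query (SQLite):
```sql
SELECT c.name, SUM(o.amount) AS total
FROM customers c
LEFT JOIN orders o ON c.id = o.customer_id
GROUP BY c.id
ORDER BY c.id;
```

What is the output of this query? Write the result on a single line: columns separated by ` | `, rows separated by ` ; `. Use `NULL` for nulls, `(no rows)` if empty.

LEFT JOIN keeps every customers row; unmatched ones get NULL for orders columns.
Group by customers.id and compute SUM(o.amount). SUM over an all-NULL group is NULL.
  1: ids {4, 10, 15} → SUM(o.amount)=390
  2: ids {7, 16, 21, 32} → SUM(o.amount)=748
  3: ids {3, 5, 9, 24, 29, 35} → SUM(o.amount)=813

Vik | 390 ; Zane | 748 ; Wren | 813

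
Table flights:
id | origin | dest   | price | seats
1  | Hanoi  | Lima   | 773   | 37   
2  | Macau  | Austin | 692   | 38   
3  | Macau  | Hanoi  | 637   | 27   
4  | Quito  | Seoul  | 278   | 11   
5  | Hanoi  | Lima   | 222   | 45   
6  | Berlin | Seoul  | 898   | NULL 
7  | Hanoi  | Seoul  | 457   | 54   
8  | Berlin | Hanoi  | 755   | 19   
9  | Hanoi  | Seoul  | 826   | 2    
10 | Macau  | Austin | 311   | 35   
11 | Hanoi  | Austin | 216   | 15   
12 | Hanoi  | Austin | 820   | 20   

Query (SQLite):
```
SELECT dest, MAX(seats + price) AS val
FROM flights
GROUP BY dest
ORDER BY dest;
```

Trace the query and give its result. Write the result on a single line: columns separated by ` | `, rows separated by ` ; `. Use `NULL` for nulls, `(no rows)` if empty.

Austin | 840 ; Hanoi | 774 ; Lima | 810 ; Seoul | 828

For each row compute seats + price.
Group by dest; take MAX of the expression per group.
  Austin: ids {2, 10, 11, 12} → MAX(seats + price)=840
  Hanoi: ids {3, 8} → MAX(seats + price)=774
  Lima: ids {1, 5} → MAX(seats + price)=810
  Seoul: ids {4, 6, 7, 9} → MAX(seats + price)=828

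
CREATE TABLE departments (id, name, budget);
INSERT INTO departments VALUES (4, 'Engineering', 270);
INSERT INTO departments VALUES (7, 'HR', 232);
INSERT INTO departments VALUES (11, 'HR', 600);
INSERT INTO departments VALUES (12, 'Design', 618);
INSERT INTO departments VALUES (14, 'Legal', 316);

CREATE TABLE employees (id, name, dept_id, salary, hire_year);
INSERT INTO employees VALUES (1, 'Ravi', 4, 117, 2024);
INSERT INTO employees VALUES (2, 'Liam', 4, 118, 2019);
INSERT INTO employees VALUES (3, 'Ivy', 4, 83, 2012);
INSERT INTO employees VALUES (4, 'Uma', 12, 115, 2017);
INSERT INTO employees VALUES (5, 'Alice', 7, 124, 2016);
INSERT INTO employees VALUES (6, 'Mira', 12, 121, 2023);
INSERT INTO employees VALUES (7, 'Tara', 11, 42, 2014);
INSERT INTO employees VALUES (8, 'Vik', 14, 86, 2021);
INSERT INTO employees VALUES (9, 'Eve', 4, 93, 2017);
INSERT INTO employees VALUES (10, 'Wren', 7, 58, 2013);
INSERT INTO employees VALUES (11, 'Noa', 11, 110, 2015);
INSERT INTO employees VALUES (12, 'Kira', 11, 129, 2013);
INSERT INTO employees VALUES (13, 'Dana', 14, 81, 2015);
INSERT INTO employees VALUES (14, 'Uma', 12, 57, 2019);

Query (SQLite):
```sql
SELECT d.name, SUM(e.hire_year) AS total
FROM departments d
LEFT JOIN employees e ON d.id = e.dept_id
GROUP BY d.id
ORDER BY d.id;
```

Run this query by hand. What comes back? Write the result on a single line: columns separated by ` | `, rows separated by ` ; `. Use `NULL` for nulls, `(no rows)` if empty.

Engineering | 8072 ; HR | 4029 ; HR | 6042 ; Design | 6059 ; Legal | 4036

LEFT JOIN keeps every departments row; unmatched ones get NULL for employees columns.
Group by departments.id and compute SUM(e.hire_year). SUM over an all-NULL group is NULL.
  4: ids {1, 2, 3, 9} → SUM(e.hire_year)=8072
  7: ids {5, 10} → SUM(e.hire_year)=4029
  11: ids {7, 11, 12} → SUM(e.hire_year)=6042
  12: ids {4, 6, 14} → SUM(e.hire_year)=6059
  14: ids {8, 13} → SUM(e.hire_year)=4036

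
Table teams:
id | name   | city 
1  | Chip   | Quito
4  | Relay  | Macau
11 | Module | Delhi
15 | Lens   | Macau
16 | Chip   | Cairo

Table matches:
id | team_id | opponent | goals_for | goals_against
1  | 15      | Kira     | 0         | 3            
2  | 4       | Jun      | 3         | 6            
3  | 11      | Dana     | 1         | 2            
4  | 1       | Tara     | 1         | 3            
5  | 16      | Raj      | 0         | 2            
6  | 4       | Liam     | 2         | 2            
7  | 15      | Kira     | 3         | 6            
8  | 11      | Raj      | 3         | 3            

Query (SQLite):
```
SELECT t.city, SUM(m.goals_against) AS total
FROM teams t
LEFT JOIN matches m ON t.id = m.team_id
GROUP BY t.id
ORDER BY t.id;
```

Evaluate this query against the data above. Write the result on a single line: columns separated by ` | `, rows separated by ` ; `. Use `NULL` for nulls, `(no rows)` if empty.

Quito | 3 ; Macau | 8 ; Delhi | 5 ; Macau | 9 ; Cairo | 2

LEFT JOIN keeps every teams row; unmatched ones get NULL for matches columns.
Group by teams.id and compute SUM(m.goals_against). SUM over an all-NULL group is NULL.
  1: ids {4} → SUM(m.goals_against)=3
  4: ids {2, 6} → SUM(m.goals_against)=8
  11: ids {3, 8} → SUM(m.goals_against)=5
  15: ids {1, 7} → SUM(m.goals_against)=9
  16: ids {5} → SUM(m.goals_against)=2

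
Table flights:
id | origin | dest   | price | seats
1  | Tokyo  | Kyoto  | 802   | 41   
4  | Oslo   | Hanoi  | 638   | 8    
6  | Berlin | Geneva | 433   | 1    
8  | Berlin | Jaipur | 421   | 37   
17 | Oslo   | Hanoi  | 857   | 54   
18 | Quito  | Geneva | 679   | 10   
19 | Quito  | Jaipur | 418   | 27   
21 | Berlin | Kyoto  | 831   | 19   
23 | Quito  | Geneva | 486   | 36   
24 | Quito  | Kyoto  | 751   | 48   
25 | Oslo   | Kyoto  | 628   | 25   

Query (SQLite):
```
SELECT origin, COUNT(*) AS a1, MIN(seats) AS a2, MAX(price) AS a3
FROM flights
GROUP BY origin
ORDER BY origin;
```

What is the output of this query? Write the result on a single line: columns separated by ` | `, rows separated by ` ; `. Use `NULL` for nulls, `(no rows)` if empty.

Berlin | 3 | 1 | 831 ; Oslo | 3 | 8 | 857 ; Quito | 4 | 10 | 751 ; Tokyo | 1 | 41 | 802

Group flights by origin.
Per group compute: COUNT(*), MIN(seats), MAX(price).
  Berlin: ids {6, 8, 21} → COUNT(*)=3, MIN(seats)=1, MAX(price)=831
  Oslo: ids {4, 17, 25} → COUNT(*)=3, MIN(seats)=8, MAX(price)=857
  Quito: ids {18, 19, 23, 24} → COUNT(*)=4, MIN(seats)=10, MAX(price)=751
  Tokyo: ids {1} → COUNT(*)=1, MIN(seats)=41, MAX(price)=802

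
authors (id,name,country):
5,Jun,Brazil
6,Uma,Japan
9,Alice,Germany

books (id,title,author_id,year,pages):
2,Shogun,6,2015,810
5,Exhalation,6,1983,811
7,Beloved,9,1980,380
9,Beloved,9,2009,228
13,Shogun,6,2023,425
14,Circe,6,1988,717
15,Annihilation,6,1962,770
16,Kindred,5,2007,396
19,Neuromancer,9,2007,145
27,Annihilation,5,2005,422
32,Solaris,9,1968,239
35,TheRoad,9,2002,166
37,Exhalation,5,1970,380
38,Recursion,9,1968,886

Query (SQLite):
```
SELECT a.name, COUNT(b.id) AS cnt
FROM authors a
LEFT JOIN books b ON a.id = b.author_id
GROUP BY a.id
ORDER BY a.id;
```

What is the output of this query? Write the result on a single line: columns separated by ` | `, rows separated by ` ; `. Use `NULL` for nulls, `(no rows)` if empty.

LEFT JOIN keeps every authors row; unmatched ones get NULL for books columns.
Group by authors.id and compute COUNT(b.id). COUNT(col) of an all-NULL group is 0.
  5: ids {16, 27, 37} → COUNT(b.id)=3
  6: ids {2, 5, 13, 14, 15} → COUNT(b.id)=5
  9: ids {7, 9, 19, 32, 35, 38} → COUNT(b.id)=6

Jun | 3 ; Uma | 5 ; Alice | 6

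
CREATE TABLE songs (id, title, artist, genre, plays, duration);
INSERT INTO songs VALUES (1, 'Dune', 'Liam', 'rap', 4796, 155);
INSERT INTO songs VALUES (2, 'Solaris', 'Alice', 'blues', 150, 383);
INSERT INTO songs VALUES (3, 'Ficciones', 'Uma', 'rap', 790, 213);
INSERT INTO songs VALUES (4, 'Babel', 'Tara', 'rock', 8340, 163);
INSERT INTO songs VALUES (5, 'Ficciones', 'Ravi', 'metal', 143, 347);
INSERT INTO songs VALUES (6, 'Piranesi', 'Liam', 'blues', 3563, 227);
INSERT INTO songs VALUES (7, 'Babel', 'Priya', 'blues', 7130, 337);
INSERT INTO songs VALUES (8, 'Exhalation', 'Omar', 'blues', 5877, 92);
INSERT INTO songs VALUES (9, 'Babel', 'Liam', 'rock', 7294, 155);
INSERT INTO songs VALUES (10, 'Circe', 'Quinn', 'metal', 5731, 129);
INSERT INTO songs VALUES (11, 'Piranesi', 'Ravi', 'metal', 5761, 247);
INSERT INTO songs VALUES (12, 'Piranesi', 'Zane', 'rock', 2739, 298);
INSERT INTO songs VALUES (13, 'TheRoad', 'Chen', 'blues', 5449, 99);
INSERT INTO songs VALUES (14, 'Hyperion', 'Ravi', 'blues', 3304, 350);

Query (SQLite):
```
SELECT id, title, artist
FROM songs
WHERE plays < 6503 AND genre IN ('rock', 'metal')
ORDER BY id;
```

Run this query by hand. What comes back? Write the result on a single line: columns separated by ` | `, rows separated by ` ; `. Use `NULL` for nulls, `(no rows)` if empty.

5 | Ficciones | Ravi ; 10 | Circe | Quinn ; 11 | Piranesi | Ravi ; 12 | Piranesi | Zane

plays < 6503: ids {1, 2, 3, 5, 6, 8, 10, 11, 12, 13, 14}
genre IN ('rock', 'metal'): ids {4, 5, 9, 10, 11, 12}
Combine with AND.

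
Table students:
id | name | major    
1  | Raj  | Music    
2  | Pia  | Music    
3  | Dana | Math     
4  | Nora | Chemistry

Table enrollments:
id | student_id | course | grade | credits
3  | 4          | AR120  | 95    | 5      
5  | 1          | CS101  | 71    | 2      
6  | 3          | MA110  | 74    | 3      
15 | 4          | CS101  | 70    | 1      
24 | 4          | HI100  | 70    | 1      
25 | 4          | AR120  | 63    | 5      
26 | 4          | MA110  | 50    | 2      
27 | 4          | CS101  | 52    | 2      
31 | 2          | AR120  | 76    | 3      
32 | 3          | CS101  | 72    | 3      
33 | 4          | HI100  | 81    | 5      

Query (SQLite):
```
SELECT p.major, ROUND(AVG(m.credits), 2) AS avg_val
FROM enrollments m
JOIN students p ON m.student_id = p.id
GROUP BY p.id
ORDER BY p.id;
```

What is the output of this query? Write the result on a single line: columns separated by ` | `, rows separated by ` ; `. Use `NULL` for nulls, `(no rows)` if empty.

Music | 2 ; Music | 3 ; Math | 3 ; Chemistry | 3

Join each enrollments row to its students via student_id.
Group joined rows by students.id; compute ROUND(AVG(m.credits), 2) per group.
  1: ids {5} → ROUND(AVG(m.credits), 2)=2
  2: ids {31} → ROUND(AVG(m.credits), 2)=3
  3: ids {6, 32} → ROUND(AVG(m.credits), 2)=3
  4: ids {3, 15, 24, 25, 26, 27, 33} → ROUND(AVG(m.credits), 2)=3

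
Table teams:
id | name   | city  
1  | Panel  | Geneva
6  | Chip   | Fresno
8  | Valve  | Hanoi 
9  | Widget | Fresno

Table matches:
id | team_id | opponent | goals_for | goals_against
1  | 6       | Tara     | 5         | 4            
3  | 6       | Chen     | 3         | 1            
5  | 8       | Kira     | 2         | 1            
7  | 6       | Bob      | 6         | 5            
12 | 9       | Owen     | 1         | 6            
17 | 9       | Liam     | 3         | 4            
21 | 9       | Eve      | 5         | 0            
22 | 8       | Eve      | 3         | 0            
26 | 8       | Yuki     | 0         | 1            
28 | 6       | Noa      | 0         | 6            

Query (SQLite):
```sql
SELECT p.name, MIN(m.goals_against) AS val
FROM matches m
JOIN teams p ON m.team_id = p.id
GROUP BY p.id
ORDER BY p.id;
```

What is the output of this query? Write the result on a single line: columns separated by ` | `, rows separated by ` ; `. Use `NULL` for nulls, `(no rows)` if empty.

Join each matches row to its teams via team_id.
Group joined rows by teams.id; compute MIN(m.goals_against) per group.
  6: ids {1, 3, 7, 28} → MIN(m.goals_against)=1
  8: ids {5, 22, 26} → MIN(m.goals_against)=0
  9: ids {12, 17, 21} → MIN(m.goals_against)=0

Chip | 1 ; Valve | 0 ; Widget | 0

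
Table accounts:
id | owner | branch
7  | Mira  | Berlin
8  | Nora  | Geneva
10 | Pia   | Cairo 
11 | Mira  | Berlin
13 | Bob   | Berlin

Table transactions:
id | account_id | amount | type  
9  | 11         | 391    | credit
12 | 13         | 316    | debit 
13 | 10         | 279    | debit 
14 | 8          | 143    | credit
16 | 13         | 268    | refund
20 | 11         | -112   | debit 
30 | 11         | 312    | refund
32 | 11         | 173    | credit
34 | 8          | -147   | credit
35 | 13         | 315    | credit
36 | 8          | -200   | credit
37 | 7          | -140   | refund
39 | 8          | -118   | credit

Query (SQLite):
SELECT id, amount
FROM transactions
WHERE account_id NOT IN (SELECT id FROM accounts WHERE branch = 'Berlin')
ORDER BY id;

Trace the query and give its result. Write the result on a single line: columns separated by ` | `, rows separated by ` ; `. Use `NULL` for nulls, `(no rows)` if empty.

13 | 279 ; 14 | 143 ; 34 | -147 ; 36 | -200 ; 39 | -118

Inner query: accounts.id where branch = 'Berlin'.
Outer: keep transactions rows whose account_id is not in that set.
Inner query → {7, 11, 13}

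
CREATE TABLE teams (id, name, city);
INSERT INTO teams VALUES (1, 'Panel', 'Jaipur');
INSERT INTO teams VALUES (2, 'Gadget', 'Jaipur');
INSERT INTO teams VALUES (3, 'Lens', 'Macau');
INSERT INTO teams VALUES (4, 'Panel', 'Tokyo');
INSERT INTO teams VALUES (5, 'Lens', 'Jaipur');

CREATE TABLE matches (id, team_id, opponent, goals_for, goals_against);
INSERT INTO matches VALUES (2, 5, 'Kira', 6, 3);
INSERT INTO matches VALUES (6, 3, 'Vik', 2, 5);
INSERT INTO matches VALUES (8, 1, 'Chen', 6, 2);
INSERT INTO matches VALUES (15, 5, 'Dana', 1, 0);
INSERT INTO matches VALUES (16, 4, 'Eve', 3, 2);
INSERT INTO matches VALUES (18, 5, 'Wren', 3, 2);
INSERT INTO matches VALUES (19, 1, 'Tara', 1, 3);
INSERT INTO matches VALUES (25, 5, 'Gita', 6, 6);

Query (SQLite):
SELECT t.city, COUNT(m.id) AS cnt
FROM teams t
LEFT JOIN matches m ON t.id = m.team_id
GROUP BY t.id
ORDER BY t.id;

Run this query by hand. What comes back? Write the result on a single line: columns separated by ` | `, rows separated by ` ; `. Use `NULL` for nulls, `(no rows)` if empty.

Jaipur | 2 ; Jaipur | 0 ; Macau | 1 ; Tokyo | 1 ; Jaipur | 4

LEFT JOIN keeps every teams row; unmatched ones get NULL for matches columns.
Group by teams.id and compute COUNT(m.id). COUNT(col) of an all-NULL group is 0.
  1: ids {8, 19} → COUNT(m.id)=2
  2: ids {—} → COUNT(m.id)=0
  3: ids {6} → COUNT(m.id)=1
  4: ids {16} → COUNT(m.id)=1
  5: ids {2, 15, 18, 25} → COUNT(m.id)=4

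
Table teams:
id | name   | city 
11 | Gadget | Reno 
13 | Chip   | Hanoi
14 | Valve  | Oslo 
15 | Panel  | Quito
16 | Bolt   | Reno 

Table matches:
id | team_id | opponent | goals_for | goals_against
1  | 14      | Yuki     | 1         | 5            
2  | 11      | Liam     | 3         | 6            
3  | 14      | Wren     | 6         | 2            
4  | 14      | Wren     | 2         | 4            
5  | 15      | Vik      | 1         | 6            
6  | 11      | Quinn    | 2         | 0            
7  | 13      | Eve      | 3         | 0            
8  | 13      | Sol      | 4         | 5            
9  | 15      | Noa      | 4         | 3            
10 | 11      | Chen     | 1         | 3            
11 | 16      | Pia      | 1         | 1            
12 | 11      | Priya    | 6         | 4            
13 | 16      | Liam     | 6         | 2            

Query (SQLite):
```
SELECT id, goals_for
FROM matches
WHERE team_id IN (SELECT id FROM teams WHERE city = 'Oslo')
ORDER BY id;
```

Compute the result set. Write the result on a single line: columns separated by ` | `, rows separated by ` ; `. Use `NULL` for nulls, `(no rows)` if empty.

Inner query: teams.id where city = 'Oslo'.
Outer: keep matches rows whose team_id is in that set.
Inner query → {14}

1 | 1 ; 3 | 6 ; 4 | 2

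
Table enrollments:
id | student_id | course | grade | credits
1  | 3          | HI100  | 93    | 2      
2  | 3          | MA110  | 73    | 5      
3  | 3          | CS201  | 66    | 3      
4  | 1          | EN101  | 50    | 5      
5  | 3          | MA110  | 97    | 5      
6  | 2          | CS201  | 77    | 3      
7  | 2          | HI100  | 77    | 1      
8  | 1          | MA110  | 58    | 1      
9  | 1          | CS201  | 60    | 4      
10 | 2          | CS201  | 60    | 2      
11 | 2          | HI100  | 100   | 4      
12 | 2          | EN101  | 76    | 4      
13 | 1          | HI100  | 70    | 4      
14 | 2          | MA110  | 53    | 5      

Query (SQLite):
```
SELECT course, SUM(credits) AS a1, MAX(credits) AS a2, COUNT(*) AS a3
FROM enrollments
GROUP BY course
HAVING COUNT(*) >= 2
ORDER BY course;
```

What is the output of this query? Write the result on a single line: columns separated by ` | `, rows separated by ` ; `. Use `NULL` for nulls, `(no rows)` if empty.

Group enrollments by course.
Per group compute: SUM(credits), MAX(credits), COUNT(*).
HAVING: drop groups with fewer than 2 rows.
  CS201: ids {3, 6, 9, 10} → SUM(credits)=12, MAX(credits)=4, COUNT(*)=4
  EN101: ids {4, 12} → SUM(credits)=9, MAX(credits)=5, COUNT(*)=2
  HI100: ids {1, 7, 11, 13} → SUM(credits)=11, MAX(credits)=4, COUNT(*)=4
  MA110: ids {2, 5, 8, 14} → SUM(credits)=16, MAX(credits)=5, COUNT(*)=4

CS201 | 12 | 4 | 4 ; EN101 | 9 | 5 | 2 ; HI100 | 11 | 4 | 4 ; MA110 | 16 | 5 | 4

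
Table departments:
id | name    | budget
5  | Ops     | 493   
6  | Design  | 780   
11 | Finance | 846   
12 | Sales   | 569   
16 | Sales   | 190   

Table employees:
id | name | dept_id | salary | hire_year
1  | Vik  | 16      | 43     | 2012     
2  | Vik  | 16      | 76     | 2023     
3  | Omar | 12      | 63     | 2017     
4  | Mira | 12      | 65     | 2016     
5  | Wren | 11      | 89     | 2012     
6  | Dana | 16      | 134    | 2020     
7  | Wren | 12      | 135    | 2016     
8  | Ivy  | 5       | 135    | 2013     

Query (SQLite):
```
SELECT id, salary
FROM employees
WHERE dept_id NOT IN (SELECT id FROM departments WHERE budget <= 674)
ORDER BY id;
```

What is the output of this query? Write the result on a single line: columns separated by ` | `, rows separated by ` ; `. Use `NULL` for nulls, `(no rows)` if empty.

Inner query: departments.id where budget <= 674.
Outer: keep employees rows whose dept_id is not in that set.
Inner query → {5, 12, 16}

5 | 89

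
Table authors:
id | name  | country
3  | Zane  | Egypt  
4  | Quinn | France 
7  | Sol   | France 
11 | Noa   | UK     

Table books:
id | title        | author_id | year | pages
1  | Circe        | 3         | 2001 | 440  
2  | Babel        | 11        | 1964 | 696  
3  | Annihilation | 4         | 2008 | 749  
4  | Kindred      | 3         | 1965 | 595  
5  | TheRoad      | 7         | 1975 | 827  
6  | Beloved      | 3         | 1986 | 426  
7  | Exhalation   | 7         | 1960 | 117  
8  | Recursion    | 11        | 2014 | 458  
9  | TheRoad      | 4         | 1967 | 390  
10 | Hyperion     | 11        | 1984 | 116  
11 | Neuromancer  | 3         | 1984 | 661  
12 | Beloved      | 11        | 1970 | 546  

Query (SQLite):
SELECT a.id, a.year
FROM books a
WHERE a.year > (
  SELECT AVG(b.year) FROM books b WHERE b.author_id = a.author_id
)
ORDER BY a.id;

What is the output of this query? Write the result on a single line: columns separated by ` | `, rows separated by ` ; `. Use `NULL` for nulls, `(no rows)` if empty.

For each books row a, compute AVG(year) over rows sharing a.author_id.
Keep row a if a.year > that per-group AVG.
  author_id=3: AVG(year) = 1984.0
  author_id=4: AVG(year) = 1987.5
  author_id=7: AVG(year) = 1967.5
  author_id=11: AVG(year) = 1983.0

1 | 2001 ; 3 | 2008 ; 5 | 1975 ; 6 | 1986 ; 8 | 2014 ; 10 | 1984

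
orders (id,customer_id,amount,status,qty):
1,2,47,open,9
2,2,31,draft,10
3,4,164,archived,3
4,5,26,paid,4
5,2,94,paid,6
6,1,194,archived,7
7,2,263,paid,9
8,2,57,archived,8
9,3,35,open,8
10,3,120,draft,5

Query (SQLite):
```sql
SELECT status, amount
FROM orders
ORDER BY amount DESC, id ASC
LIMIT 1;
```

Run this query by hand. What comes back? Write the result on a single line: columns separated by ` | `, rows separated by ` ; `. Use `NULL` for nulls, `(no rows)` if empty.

paid | 263

Sort by amount desc, tiebreak id asc: (263, id=7), (194, id=6), (164, id=3), (120, id=10) …. Take first 1.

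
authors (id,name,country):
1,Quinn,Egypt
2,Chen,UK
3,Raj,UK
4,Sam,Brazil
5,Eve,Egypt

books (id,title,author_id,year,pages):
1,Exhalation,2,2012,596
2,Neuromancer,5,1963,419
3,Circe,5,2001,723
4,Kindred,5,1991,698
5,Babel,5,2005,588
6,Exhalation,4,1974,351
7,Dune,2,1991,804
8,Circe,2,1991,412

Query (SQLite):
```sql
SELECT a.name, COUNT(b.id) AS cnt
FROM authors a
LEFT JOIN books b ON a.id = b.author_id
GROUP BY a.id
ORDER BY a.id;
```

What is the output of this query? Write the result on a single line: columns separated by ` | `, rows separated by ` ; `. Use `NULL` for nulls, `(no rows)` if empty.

LEFT JOIN keeps every authors row; unmatched ones get NULL for books columns.
Group by authors.id and compute COUNT(b.id). COUNT(col) of an all-NULL group is 0.
  1: ids {—} → COUNT(b.id)=0
  2: ids {1, 7, 8} → COUNT(b.id)=3
  3: ids {—} → COUNT(b.id)=0
  4: ids {6} → COUNT(b.id)=1
  5: ids {2, 3, 4, 5} → COUNT(b.id)=4

Quinn | 0 ; Chen | 3 ; Raj | 0 ; Sam | 1 ; Eve | 4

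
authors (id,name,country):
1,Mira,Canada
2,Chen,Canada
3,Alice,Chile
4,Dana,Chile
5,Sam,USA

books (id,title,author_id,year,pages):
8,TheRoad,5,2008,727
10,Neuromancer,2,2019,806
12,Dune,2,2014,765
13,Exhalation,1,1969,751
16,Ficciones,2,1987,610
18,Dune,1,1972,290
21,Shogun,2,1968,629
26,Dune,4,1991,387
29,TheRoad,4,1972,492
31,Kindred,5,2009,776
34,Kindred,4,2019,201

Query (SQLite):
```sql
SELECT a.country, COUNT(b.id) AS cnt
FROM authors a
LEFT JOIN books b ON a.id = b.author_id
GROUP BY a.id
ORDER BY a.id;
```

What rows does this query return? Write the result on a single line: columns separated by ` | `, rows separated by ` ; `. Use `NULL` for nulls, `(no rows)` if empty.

LEFT JOIN keeps every authors row; unmatched ones get NULL for books columns.
Group by authors.id and compute COUNT(b.id). COUNT(col) of an all-NULL group is 0.
  1: ids {13, 18} → COUNT(b.id)=2
  2: ids {10, 12, 16, 21} → COUNT(b.id)=4
  3: ids {—} → COUNT(b.id)=0
  4: ids {26, 29, 34} → COUNT(b.id)=3
  5: ids {8, 31} → COUNT(b.id)=2

Canada | 2 ; Canada | 4 ; Chile | 0 ; Chile | 3 ; USA | 2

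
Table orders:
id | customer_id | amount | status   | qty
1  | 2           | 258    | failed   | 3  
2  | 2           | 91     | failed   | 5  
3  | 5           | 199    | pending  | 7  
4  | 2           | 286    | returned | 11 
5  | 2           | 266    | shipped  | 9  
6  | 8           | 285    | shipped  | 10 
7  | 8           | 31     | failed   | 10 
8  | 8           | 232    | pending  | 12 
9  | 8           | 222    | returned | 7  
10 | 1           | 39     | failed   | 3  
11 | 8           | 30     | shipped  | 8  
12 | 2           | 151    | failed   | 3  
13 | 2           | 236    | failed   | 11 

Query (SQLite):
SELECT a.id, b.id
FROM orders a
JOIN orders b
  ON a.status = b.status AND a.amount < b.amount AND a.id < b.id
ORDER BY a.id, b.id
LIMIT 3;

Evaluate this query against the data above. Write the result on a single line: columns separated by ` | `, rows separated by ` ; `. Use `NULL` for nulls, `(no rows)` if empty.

2 | 12 ; 2 | 13 ; 3 | 8

Pairs (a,b) with same status, a.amount < b.amount, a.id < b.id.
status groups: failed:{1,2,7,10,12,13} pending:{3,8} returned:{4,9} shipped:{5,6,11}
Ordered by (a.id, b.id); first 3.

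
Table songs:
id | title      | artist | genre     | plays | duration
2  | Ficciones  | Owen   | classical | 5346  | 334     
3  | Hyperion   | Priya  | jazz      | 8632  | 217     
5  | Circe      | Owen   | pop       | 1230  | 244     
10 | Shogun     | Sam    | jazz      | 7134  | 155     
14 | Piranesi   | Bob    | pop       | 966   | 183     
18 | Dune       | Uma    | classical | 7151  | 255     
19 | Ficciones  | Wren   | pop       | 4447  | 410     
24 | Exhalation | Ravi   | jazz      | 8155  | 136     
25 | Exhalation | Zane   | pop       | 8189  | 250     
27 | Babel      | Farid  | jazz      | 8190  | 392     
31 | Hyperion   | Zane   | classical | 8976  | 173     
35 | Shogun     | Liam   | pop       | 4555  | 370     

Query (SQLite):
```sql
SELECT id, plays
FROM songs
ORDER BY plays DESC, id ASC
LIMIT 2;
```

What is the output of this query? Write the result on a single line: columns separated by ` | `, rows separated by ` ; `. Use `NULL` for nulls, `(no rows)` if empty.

Sort by plays desc, tiebreak id asc: (8976, id=31), (8632, id=3), (8190, id=27), (8189, id=25), (8155, id=24) …. Take first 2.

31 | 8976 ; 3 | 8632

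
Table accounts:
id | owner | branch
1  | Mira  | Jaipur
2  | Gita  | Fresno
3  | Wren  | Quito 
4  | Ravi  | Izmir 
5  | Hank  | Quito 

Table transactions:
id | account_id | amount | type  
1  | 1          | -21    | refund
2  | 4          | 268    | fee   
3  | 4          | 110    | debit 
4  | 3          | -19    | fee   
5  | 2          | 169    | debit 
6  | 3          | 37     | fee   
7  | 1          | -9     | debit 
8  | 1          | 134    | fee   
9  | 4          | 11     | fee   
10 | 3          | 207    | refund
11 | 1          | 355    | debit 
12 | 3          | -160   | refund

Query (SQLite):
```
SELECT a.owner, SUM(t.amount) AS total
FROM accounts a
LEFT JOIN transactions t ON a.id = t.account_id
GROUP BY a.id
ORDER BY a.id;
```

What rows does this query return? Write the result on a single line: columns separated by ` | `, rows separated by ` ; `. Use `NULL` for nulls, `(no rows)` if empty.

LEFT JOIN keeps every accounts row; unmatched ones get NULL for transactions columns.
Group by accounts.id and compute SUM(t.amount). SUM over an all-NULL group is NULL.
  1: ids {1, 7, 8, 11} → SUM(t.amount)=459
  2: ids {5} → SUM(t.amount)=169
  3: ids {4, 6, 10, 12} → SUM(t.amount)=65
  4: ids {2, 3, 9} → SUM(t.amount)=389
  5: ids {—} → SUM(t.amount)=NULL

Mira | 459 ; Gita | 169 ; Wren | 65 ; Ravi | 389 ; Hank | NULL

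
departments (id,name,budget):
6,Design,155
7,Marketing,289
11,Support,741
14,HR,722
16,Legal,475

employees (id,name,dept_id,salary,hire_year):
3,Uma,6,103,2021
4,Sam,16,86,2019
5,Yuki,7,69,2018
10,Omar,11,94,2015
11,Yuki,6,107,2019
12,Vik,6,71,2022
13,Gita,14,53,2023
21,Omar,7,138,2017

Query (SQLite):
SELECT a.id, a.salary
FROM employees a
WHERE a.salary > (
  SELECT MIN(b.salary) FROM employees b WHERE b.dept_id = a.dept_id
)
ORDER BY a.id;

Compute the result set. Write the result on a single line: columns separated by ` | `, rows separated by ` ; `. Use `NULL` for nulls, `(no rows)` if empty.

3 | 103 ; 11 | 107 ; 21 | 138

For each employees row a, compute MIN(salary) over rows sharing a.dept_id.
Keep row a if a.salary > that per-group MIN.
  dept_id=6: MIN(salary) = 71
  dept_id=7: MIN(salary) = 69
  dept_id=11: MIN(salary) = 94
  dept_id=14: MIN(salary) = 53
  dept_id=16: MIN(salary) = 86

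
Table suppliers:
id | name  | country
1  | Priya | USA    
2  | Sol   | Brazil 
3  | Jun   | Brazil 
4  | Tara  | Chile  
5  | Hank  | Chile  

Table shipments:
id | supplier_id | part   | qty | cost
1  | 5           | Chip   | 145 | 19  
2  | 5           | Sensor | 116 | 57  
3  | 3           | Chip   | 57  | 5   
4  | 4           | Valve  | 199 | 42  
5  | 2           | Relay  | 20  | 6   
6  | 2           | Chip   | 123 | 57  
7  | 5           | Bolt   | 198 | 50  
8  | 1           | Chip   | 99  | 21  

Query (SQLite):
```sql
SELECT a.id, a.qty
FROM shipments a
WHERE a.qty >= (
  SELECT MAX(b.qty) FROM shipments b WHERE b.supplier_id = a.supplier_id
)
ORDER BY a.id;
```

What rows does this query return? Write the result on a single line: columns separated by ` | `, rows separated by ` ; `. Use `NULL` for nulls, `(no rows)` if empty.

3 | 57 ; 4 | 199 ; 6 | 123 ; 7 | 198 ; 8 | 99

For each shipments row a, compute MAX(qty) over rows sharing a.supplier_id.
Keep row a if a.qty >= that per-group MAX.
  supplier_id=1: MAX(qty) = 99
  supplier_id=2: MAX(qty) = 123
  supplier_id=3: MAX(qty) = 57
  supplier_id=4: MAX(qty) = 199
  supplier_id=5: MAX(qty) = 198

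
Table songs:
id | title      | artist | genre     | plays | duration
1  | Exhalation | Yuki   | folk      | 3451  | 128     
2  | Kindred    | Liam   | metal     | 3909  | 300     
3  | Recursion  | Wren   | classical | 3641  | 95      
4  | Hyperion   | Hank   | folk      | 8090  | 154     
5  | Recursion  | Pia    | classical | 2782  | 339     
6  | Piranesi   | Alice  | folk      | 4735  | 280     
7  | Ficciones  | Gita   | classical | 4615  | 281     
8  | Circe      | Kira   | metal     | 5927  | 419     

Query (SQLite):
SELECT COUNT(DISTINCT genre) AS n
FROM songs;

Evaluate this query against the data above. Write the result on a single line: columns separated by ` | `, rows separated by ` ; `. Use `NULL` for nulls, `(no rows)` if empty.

Count distinct non-NULL genre values.

3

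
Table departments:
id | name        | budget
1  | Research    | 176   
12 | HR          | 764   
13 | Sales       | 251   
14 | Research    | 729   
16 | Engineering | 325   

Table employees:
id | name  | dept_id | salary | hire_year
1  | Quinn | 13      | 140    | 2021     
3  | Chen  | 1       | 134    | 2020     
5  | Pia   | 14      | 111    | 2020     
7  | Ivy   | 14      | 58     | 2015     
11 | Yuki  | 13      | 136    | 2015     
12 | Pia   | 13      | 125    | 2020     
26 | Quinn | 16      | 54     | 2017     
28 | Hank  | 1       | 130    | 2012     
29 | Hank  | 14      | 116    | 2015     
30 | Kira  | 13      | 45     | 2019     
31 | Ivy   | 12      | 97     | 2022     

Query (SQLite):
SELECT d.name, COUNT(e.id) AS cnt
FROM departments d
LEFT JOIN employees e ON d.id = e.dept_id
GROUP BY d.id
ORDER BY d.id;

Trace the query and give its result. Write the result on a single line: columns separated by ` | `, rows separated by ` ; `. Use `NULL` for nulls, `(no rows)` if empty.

Research | 2 ; HR | 1 ; Sales | 4 ; Research | 3 ; Engineering | 1

LEFT JOIN keeps every departments row; unmatched ones get NULL for employees columns.
Group by departments.id and compute COUNT(e.id). COUNT(col) of an all-NULL group is 0.
  1: ids {3, 28} → COUNT(e.id)=2
  12: ids {31} → COUNT(e.id)=1
  13: ids {1, 11, 12, 30} → COUNT(e.id)=4
  14: ids {5, 7, 29} → COUNT(e.id)=3
  16: ids {26} → COUNT(e.id)=1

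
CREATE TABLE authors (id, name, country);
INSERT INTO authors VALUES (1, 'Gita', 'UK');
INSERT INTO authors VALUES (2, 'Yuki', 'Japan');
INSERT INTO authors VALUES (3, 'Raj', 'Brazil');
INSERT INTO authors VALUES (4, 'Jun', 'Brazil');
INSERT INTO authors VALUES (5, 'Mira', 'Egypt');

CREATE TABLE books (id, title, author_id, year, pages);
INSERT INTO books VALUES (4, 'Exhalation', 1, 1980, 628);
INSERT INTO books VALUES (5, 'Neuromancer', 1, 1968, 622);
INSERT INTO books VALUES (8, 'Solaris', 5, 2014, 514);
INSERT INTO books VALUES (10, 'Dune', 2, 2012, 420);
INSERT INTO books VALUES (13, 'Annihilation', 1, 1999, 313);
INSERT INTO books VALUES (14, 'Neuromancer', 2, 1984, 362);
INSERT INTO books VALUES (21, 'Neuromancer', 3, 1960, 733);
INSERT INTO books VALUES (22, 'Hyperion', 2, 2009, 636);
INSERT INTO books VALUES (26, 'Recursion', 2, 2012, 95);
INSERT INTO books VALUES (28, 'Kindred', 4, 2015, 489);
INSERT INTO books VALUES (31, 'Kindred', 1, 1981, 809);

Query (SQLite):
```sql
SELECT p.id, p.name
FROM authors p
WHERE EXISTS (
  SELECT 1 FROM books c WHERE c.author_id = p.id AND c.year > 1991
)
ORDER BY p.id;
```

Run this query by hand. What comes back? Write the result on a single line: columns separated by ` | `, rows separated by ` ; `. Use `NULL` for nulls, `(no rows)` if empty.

For each authors row, check whether any books with matching author_id has year > 1991.
Keep rows where that is true.

1 | Gita ; 2 | Yuki ; 4 | Jun ; 5 | Mira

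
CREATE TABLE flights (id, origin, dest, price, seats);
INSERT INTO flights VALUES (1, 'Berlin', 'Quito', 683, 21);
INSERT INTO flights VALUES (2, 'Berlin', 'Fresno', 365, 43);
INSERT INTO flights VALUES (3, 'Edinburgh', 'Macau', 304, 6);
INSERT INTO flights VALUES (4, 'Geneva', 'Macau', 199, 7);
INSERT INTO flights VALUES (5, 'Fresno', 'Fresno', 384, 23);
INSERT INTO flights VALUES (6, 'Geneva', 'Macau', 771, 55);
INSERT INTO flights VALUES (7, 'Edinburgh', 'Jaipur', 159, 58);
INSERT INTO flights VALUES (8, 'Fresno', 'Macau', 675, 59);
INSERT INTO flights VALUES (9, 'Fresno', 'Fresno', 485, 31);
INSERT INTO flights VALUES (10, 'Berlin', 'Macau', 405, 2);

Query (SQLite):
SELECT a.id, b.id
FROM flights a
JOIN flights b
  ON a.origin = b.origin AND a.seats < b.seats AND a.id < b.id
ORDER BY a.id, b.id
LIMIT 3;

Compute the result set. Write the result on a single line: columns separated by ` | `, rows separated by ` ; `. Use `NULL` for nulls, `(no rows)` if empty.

1 | 2 ; 3 | 7 ; 4 | 6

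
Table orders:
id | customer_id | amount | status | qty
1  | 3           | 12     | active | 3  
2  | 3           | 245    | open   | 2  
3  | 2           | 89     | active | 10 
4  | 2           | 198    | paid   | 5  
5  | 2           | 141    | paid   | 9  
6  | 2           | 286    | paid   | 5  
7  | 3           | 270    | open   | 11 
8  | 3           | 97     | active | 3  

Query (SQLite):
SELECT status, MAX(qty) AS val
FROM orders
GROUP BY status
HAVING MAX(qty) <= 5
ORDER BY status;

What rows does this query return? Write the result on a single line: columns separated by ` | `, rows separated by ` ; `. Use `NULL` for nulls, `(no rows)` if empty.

(no rows)

Partition orders by status; compute MAX(qty) within each group.
HAVING: keep groups where MAX(qty) <= 5.
  active: ids {1, 3, 8} → MAX(qty)=10
  open: ids {2, 7} → MAX(qty)=11
  paid: ids {4, 5, 6} → MAX(qty)=9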